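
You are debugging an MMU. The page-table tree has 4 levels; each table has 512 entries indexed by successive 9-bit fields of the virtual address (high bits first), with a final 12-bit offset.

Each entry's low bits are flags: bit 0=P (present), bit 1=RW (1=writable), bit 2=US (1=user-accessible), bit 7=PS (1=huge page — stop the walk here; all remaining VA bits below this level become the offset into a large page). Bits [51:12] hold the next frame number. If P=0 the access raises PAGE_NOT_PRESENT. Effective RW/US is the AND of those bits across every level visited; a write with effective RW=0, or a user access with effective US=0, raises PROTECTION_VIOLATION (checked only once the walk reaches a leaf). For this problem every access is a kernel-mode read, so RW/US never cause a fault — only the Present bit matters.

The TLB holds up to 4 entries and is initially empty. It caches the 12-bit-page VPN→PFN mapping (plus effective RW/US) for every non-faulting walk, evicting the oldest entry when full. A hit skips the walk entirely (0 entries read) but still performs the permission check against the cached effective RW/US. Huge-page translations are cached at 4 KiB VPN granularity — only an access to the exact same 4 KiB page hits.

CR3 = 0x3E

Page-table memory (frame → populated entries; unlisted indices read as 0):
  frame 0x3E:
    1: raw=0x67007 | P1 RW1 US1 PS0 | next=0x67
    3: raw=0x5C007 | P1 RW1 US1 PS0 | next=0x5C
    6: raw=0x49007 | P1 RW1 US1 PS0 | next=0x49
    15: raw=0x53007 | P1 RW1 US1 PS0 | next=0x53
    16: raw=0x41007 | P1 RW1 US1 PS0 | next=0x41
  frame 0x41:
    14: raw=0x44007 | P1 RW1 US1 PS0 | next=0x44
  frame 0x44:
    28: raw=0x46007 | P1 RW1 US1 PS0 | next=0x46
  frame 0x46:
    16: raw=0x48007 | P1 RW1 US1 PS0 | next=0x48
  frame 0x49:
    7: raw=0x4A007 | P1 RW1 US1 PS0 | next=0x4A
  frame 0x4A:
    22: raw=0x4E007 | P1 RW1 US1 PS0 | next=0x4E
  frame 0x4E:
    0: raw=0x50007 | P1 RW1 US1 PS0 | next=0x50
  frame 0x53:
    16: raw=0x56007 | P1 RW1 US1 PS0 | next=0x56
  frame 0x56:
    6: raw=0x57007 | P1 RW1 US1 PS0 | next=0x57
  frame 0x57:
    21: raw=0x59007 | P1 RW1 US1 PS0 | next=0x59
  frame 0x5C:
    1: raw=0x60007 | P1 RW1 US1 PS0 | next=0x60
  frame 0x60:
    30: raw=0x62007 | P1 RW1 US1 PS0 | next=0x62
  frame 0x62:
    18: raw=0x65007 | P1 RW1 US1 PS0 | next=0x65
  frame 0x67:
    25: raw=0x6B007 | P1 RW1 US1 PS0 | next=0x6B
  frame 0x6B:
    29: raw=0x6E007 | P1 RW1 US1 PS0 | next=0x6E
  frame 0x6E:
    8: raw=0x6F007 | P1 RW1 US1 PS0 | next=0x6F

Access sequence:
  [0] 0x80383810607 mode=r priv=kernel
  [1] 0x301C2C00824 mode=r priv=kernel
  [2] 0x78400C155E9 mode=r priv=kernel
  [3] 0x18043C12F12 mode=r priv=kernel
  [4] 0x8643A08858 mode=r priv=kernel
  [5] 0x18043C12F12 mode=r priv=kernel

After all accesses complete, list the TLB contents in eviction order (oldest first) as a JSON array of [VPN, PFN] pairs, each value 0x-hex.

Trace:
#0 VA=0x80383810607 (r,kernel):
  L0: frame=0x3E idx=16 entry=0x41007 [P=1 RW=1 US=1 PS=0]
  L1: frame=0x41 idx=14 entry=0x44007 [P=1 RW=1 US=1 PS=0]
  L2: frame=0x44 idx=28 entry=0x46007 [P=1 RW=1 US=1 PS=0]
  L3: frame=0x46 idx=16 entry=0x48007 [P=1 RW=1 US=1 PS=0]
  ⇒ phys 0x48607  [4 reads]
#1 VA=0x301C2C00824 (r,kernel):
  L0: frame=0x3E idx=6 entry=0x49007 [P=1 RW=1 US=1 PS=0]
  L1: frame=0x49 idx=7 entry=0x4A007 [P=1 RW=1 US=1 PS=0]
  L2: frame=0x4A idx=22 entry=0x4E007 [P=1 RW=1 US=1 PS=0]
  L3: frame=0x4E idx=0 entry=0x50007 [P=1 RW=1 US=1 PS=0]
  ⇒ phys 0x50824  [4 reads]
#2 VA=0x78400C155E9 (r,kernel):
  L0: frame=0x3E idx=15 entry=0x53007 [P=1 RW=1 US=1 PS=0]
  L1: frame=0x53 idx=16 entry=0x56007 [P=1 RW=1 US=1 PS=0]
  L2: frame=0x56 idx=6 entry=0x57007 [P=1 RW=1 US=1 PS=0]
  L3: frame=0x57 idx=21 entry=0x59007 [P=1 RW=1 US=1 PS=0]
  ⇒ phys 0x595E9  [4 reads]
#3 VA=0x18043C12F12 (r,kernel):
  L0: frame=0x3E idx=3 entry=0x5C007 [P=1 RW=1 US=1 PS=0]
  L1: frame=0x5C idx=1 entry=0x60007 [P=1 RW=1 US=1 PS=0]
  L2: frame=0x60 idx=30 entry=0x62007 [P=1 RW=1 US=1 PS=0]
  L3: frame=0x62 idx=18 entry=0x65007 [P=1 RW=1 US=1 PS=0]
  ⇒ phys 0x65F12  [4 reads]
#4 VA=0x8643A08858 (r,kernel):
  L0: frame=0x3E idx=1 entry=0x67007 [P=1 RW=1 US=1 PS=0]
  L1: frame=0x67 idx=25 entry=0x6B007 [P=1 RW=1 US=1 PS=0]
  L2: frame=0x6B idx=29 entry=0x6E007 [P=1 RW=1 US=1 PS=0]
  L3: frame=0x6E idx=8 entry=0x6F007 [P=1 RW=1 US=1 PS=0]
  ⇒ phys 0x6F858  [4 reads]
#5 VA=0x18043C12F12 (r,kernel):
  TLB hit vpn=0x18043C12 → PA=0x65F12

TLB: [["0x301C2C00", "0x50"], ["0x78400C15", "0x59"], ["0x18043C12", "0x65"], ["0x8643A08", "0x6F"]]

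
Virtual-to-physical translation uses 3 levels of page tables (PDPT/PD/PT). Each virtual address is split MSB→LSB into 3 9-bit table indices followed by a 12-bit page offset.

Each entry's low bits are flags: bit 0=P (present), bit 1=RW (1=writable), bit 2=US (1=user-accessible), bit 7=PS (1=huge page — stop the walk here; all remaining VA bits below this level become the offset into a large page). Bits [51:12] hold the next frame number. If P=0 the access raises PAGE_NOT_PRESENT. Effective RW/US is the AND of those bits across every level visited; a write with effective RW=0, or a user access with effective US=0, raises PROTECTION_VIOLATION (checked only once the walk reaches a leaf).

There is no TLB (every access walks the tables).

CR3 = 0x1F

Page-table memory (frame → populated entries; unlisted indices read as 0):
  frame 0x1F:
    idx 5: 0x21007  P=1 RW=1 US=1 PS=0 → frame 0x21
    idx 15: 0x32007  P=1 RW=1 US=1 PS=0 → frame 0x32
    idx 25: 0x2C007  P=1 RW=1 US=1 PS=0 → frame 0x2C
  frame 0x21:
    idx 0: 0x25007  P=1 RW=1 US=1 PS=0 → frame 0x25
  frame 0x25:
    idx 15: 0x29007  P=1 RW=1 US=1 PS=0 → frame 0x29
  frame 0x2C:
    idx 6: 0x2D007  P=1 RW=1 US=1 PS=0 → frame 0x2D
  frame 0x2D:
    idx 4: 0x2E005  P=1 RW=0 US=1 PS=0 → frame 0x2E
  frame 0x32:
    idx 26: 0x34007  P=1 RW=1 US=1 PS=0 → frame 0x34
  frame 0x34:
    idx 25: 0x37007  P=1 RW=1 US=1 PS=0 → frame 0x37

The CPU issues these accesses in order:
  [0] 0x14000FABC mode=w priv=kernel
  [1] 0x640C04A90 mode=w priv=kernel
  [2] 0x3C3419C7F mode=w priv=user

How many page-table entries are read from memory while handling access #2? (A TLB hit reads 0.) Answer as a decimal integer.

Trace:
#0 VA=0x14000FABC (w,kernel):
  lvl0: tbl 0x1F, slot 5 ⇒ 0x21007 (P1/RW1/US1/PS0)
  lvl1: tbl 0x21, slot 0 ⇒ 0x25007 (P1/RW1/US1/PS0)
  lvl2: tbl 0x25, slot 15 ⇒ 0x29007 (P1/RW1/US1/PS0)
  ✓ 0x29ABC  — 3 lookups
#1 VA=0x640C04A90 (w,kernel):
  lvl0: tbl 0x1F, slot 25 ⇒ 0x2C007 (P1/RW1/US1/PS0)
  lvl1: tbl 0x2C, slot 6 ⇒ 0x2D007 (P1/RW1/US1/PS0)
  lvl2: tbl 0x2D, slot 4 ⇒ 0x2E005 (P1/RW0/US1/PS0)
  ⇒ fault: PROTECTION_VIOLATION  — 3 lookups
#2 VA=0x3C3419C7F (w,user):
  lvl0: tbl 0x1F, slot 15 ⇒ 0x32007 (P1/RW1/US1/PS0)
  lvl1: tbl 0x32, slot 26 ⇒ 0x34007 (P1/RW1/US1/PS0)
  lvl2: tbl 0x34, slot 25 ⇒ 0x37007 (P1/RW1/US1/PS0)
  ✓ 0x37C7F  — 3 lookups

Entries read for #2: 3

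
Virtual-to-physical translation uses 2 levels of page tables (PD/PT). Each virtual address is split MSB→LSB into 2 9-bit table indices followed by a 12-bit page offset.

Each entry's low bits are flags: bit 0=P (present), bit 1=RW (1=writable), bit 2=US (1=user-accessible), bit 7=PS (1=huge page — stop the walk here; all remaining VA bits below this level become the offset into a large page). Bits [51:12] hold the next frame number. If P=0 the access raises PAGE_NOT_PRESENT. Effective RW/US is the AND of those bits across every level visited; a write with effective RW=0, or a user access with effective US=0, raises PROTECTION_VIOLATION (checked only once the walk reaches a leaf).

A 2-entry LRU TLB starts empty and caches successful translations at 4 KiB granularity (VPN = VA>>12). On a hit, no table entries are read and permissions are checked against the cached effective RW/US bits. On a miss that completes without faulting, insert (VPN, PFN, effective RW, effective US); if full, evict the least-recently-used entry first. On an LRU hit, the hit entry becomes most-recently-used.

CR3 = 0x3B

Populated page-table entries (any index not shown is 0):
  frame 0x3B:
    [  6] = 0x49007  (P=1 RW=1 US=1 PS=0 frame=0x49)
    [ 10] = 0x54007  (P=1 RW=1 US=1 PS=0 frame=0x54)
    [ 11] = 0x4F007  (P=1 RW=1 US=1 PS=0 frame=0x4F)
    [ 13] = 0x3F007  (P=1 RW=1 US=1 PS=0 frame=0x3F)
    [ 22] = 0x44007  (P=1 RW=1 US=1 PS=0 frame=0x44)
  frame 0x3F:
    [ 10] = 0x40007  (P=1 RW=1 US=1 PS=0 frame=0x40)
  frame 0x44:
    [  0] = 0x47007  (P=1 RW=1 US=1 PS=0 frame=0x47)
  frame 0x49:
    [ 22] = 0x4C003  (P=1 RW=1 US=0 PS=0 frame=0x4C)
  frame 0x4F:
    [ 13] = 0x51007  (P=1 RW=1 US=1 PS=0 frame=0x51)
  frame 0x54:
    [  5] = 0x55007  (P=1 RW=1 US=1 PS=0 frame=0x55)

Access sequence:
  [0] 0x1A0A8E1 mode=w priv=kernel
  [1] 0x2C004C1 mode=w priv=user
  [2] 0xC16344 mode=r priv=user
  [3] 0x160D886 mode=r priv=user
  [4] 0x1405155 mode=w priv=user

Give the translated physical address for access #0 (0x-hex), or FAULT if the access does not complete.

Trace:
#0 VA=0x1A0A8E1 (w,kernel):
  L0: frame=0x3B idx=13 entry=0x3F007 [P=1 RW=1 US=1 PS=0]
  L1: frame=0x3F idx=10 entry=0x40007 [P=1 RW=1 US=1 PS=0]
  ⇒ phys 0x408E1  [2 reads]
#1 VA=0x2C004C1 (w,user):
  L0: frame=0x3B idx=22 entry=0x44007 [P=1 RW=1 US=1 PS=0]
  L1: frame=0x44 idx=0 entry=0x47007 [P=1 RW=1 US=1 PS=0]
  ⇒ phys 0x474C1  [2 reads]
#2 VA=0xC16344 (r,user):
  L0: frame=0x3B idx=6 entry=0x49007 [P=1 RW=1 US=1 PS=0]
  L1: frame=0x49 idx=22 entry=0x4C003 [P=1 RW=1 US=0 PS=0]
  ✗ PROTECTION_VIOLATION  [2 reads]
#3 VA=0x160D886 (r,user):
  L0: frame=0x3B idx=11 entry=0x4F007 [P=1 RW=1 US=1 PS=0]
  L1: frame=0x4F idx=13 entry=0x51007 [P=1 RW=1 US=1 PS=0]
  ⇒ phys 0x51886  [2 reads]
#4 VA=0x1405155 (w,user):
  L0: frame=0x3B idx=10 entry=0x54007 [P=1 RW=1 US=1 PS=0]
  L1: frame=0x54 idx=5 entry=0x55007 [P=1 RW=1 US=1 PS=0]
  ⇒ phys 0x55155  [2 reads]

Access #0 PA: 0x408E1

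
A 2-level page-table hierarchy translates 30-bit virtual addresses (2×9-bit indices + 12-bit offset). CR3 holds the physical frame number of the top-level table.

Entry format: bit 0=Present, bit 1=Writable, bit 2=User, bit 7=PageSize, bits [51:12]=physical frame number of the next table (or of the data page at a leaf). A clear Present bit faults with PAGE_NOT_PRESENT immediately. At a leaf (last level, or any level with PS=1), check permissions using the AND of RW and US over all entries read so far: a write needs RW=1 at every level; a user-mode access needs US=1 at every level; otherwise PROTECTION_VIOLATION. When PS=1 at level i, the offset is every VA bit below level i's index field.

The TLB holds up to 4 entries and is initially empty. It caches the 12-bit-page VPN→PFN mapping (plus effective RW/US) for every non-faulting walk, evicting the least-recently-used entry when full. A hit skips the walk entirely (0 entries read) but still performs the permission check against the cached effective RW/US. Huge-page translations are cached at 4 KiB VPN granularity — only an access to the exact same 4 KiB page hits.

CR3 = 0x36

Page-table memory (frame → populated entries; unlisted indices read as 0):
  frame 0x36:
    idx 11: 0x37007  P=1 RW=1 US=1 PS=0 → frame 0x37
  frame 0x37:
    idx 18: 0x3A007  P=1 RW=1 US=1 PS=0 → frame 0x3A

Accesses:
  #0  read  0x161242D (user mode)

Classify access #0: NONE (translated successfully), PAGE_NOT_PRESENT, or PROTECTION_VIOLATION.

Per-access translation:
#0 VA=0x161242D (r,user):
  L0 @0x36[11] → 0x37007  P=1,RW=1,US=1,PS=0
  L1 @0x37[18] → 0x3A007  P=1,RW=1,US=1,PS=0
  ✓ 0x3A42D  — 2 lookups

Access #0 fault: NONE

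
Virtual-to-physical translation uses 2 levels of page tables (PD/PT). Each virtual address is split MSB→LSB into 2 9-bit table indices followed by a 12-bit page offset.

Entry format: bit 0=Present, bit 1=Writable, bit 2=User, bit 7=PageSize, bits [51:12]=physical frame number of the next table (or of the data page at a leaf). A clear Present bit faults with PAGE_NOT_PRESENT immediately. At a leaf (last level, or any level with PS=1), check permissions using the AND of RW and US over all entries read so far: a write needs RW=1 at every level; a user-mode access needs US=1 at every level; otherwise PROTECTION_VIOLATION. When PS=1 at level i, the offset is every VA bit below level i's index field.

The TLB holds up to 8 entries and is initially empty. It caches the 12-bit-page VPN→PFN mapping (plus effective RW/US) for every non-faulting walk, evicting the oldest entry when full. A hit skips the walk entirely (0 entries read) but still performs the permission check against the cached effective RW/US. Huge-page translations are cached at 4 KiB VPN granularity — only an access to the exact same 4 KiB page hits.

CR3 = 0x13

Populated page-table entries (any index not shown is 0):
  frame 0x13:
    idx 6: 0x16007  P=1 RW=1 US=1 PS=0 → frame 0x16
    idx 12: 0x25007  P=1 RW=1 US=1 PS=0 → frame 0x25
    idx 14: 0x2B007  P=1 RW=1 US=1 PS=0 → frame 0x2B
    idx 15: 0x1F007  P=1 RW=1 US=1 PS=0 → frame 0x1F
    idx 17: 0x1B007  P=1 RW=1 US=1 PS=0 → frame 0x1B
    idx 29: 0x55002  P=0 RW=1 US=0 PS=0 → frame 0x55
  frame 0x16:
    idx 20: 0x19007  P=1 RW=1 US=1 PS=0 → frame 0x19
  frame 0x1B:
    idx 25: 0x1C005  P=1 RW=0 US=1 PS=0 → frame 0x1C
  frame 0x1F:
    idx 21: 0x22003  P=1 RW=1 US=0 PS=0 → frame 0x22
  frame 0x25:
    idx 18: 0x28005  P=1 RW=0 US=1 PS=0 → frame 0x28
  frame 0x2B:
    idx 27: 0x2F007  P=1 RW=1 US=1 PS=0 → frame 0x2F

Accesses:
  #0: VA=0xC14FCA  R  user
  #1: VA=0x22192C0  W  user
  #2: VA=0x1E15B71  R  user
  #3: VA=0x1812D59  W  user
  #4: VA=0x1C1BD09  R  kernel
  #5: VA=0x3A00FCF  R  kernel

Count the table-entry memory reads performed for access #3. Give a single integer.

Per-access translation:
#0 VA=0xC14FCA (r,user):
  lvl0: tbl 0x13, slot 6 ⇒ 0x16007 (P1/RW1/US1/PS0)
  lvl1: tbl 0x16, slot 20 ⇒ 0x19007 (P1/RW1/US1/PS0)
  → PA=0x19FCA  (2 entries read)
#1 VA=0x22192C0 (w,user):
  lvl0: tbl 0x13, slot 17 ⇒ 0x1B007 (P1/RW1/US1/PS0)
  lvl1: tbl 0x1B, slot 25 ⇒ 0x1C005 (P1/RW0/US1/PS0)
  → PROTECTION_VIOLATION  (2 entries read)
#2 VA=0x1E15B71 (r,user):
  lvl0: tbl 0x13, slot 15 ⇒ 0x1F007 (P1/RW1/US1/PS0)
  lvl1: tbl 0x1F, slot 21 ⇒ 0x22003 (P1/RW1/US0/PS0)
  → PROTECTION_VIOLATION  (2 entries read)
#3 VA=0x1812D59 (w,user):
  lvl0: tbl 0x13, slot 12 ⇒ 0x25007 (P1/RW1/US1/PS0)
  lvl1: tbl 0x25, slot 18 ⇒ 0x28005 (P1/RW0/US1/PS0)
  → PROTECTION_VIOLATION  (2 entries read)
#4 VA=0x1C1BD09 (r,kernel):
  lvl0: tbl 0x13, slot 14 ⇒ 0x2B007 (P1/RW1/US1/PS0)
  lvl1: tbl 0x2B, slot 27 ⇒ 0x2F007 (P1/RW1/US1/PS0)
  → PA=0x2FD09  (2 entries read)
#5 VA=0x3A00FCF (r,kernel):
  lvl0: tbl 0x13, slot 29 ⇒ 0x55002 (P0/RW1/US0/PS0)
  → PAGE_NOT_PRESENT  (1 entries read)

Entries read for #3: 2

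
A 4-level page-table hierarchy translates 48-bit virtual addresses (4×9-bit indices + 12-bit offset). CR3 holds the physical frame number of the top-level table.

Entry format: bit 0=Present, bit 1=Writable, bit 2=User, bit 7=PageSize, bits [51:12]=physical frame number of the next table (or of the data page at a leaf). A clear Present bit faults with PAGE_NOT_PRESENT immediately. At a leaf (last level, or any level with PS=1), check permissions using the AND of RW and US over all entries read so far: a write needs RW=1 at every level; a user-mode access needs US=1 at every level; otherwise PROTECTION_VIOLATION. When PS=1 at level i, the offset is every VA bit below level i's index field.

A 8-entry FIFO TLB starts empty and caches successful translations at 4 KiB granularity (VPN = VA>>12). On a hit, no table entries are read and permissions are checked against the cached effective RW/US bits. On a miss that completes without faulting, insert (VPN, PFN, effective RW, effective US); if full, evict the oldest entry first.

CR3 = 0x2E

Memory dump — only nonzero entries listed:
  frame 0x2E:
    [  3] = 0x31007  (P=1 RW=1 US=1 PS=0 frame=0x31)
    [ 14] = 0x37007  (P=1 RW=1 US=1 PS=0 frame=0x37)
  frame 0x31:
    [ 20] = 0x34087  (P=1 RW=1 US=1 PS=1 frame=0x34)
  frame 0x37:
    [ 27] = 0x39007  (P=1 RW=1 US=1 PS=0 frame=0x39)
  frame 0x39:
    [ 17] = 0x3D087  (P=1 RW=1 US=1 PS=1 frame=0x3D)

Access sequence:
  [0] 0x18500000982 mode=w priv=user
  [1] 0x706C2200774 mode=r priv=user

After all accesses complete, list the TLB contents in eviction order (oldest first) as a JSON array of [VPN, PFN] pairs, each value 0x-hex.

Trace:
#0 VA=0x18500000982 (w,user):
  L0 @0x2E[3] → 0x31007  P=1,RW=1,US=1,PS=0
  L1 @0x31[20] → 0x34087  P=1,RW=1,US=1,PS=1
  → PA=0x34982 (huge @L1)  (2 entries read)
#1 VA=0x706C2200774 (r,user):
  L0 @0x2E[14] → 0x37007  P=1,RW=1,US=1,PS=0
  L1 @0x37[27] → 0x39007  P=1,RW=1,US=1,PS=0
  L2 @0x39[17] → 0x3D087  P=1,RW=1,US=1,PS=1
  → PA=0x3D774 (huge @L2)  (3 entries read)

TLB: [["0x18500000", "0x34"], ["0x706C2200", "0x3D"]]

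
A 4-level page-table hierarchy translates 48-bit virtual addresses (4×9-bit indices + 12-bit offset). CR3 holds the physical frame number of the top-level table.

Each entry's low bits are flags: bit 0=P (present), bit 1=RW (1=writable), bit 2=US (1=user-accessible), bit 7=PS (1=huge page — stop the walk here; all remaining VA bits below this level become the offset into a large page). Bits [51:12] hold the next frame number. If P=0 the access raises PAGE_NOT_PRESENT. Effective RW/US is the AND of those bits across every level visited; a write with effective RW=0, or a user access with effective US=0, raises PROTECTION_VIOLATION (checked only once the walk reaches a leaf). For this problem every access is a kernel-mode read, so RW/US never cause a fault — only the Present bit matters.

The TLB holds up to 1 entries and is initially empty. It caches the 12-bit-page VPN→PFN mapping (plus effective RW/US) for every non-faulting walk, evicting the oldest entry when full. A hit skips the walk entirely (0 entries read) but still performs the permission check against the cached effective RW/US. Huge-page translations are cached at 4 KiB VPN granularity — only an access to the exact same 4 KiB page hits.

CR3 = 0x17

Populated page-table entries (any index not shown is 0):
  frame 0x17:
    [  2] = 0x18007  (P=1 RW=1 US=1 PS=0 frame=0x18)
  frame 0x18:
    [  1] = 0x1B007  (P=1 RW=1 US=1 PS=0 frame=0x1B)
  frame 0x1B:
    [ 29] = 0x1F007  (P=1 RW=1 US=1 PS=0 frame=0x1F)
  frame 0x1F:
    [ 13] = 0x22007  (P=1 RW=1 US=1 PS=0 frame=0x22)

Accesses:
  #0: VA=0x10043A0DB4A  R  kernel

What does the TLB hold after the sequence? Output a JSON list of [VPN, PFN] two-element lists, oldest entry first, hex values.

Per-access translation:
#0 VA=0x10043A0DB4A (r,kernel):
  L0: frame=0x17 idx=2 entry=0x18007 [P=1 RW=1 US=1 PS=0]
  L1: frame=0x18 idx=1 entry=0x1B007 [P=1 RW=1 US=1 PS=0]
  L2: frame=0x1B idx=29 entry=0x1F007 [P=1 RW=1 US=1 PS=0]
  L3: frame=0x1F idx=13 entry=0x22007 [P=1 RW=1 US=1 PS=0]
  ⇒ phys 0x22B4A  [4 reads]

TLB: [["0x10043A0D", "0x22"]]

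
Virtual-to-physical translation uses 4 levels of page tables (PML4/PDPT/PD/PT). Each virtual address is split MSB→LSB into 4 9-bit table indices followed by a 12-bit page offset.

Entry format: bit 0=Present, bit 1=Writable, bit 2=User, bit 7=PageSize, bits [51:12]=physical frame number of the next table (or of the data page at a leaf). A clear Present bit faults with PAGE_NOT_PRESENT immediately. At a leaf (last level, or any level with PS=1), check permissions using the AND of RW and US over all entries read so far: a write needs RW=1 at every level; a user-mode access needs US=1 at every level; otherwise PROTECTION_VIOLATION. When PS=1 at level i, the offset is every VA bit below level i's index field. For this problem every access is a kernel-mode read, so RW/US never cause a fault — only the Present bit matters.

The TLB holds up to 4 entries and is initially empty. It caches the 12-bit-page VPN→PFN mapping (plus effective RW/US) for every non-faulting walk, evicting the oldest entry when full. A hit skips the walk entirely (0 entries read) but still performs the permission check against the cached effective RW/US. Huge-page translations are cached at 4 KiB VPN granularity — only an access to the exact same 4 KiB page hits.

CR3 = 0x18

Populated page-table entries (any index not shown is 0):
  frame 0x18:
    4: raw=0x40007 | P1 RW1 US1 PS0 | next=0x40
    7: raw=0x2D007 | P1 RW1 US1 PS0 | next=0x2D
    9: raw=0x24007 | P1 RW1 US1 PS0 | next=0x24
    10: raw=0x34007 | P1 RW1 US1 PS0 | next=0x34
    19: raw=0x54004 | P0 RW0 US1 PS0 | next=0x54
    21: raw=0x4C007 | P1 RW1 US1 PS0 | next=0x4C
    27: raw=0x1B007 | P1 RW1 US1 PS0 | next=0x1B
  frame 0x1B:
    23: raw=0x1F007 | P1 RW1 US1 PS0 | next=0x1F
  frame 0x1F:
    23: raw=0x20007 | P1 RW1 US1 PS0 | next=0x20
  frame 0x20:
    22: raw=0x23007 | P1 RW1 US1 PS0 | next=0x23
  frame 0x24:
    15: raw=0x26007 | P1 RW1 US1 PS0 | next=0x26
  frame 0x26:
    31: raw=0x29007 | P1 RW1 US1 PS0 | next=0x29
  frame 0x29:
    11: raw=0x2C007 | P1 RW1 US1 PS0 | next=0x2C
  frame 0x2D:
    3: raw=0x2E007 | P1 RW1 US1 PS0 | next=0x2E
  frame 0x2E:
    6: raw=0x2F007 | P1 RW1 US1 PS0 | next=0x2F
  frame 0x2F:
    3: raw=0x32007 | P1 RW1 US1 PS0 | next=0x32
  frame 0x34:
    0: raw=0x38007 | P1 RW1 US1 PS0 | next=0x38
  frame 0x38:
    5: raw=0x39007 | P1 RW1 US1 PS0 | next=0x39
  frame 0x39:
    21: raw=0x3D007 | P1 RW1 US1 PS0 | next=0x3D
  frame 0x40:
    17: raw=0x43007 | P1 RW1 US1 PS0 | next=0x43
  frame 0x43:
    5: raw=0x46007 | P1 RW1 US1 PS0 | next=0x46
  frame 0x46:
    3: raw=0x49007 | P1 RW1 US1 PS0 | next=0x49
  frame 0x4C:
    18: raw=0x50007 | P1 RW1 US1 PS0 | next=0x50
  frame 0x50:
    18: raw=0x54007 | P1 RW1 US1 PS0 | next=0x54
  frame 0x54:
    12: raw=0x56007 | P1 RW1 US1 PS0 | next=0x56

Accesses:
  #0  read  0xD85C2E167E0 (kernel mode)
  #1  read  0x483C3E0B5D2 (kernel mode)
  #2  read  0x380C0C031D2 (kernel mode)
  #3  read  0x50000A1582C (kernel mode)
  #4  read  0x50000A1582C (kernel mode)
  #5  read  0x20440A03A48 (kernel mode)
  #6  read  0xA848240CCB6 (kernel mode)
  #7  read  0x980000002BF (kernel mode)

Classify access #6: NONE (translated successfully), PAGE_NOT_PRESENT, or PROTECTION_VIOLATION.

Walk each access:
#0 VA=0xD85C2E167E0 (r,kernel):
  lvl0: tbl 0x18, slot 27 ⇒ 0x1B007 (P1/RW1/US1/PS0)
  lvl1: tbl 0x1B, slot 23 ⇒ 0x1F007 (P1/RW1/US1/PS0)
  lvl2: tbl 0x1F, slot 23 ⇒ 0x20007 (P1/RW1/US1/PS0)
  lvl3: tbl 0x20, slot 22 ⇒ 0x23007 (P1/RW1/US1/PS0)
  → PA=0x237E0  (4 entries read)
#1 VA=0x483C3E0B5D2 (r,kernel):
  lvl0: tbl 0x18, slot 9 ⇒ 0x24007 (P1/RW1/US1/PS0)
  lvl1: tbl 0x24, slot 15 ⇒ 0x26007 (P1/RW1/US1/PS0)
  lvl2: tbl 0x26, slot 31 ⇒ 0x29007 (P1/RW1/US1/PS0)
  lvl3: tbl 0x29, slot 11 ⇒ 0x2C007 (P1/RW1/US1/PS0)
  → PA=0x2C5D2  (4 entries read)
#2 VA=0x380C0C031D2 (r,kernel):
  lvl0: tbl 0x18, slot 7 ⇒ 0x2D007 (P1/RW1/US1/PS0)
  lvl1: tbl 0x2D, slot 3 ⇒ 0x2E007 (P1/RW1/US1/PS0)
  lvl2: tbl 0x2E, slot 6 ⇒ 0x2F007 (P1/RW1/US1/PS0)
  lvl3: tbl 0x2F, slot 3 ⇒ 0x32007 (P1/RW1/US1/PS0)
  → PA=0x321D2  (4 entries read)
#3 VA=0x50000A1582C (r,kernel):
  lvl0: tbl 0x18, slot 10 ⇒ 0x34007 (P1/RW1/US1/PS0)
  lvl1: tbl 0x34, slot 0 ⇒ 0x38007 (P1/RW1/US1/PS0)
  lvl2: tbl 0x38, slot 5 ⇒ 0x39007 (P1/RW1/US1/PS0)
  lvl3: tbl 0x39, slot 21 ⇒ 0x3D007 (P1/RW1/US1/PS0)
  → PA=0x3D82C  (4 entries read)
#4 VA=0x50000A1582C (r,kernel):
  TLB hit vpn=0x50000A15 → PA=0x3D82C
#5 VA=0x20440A03A48 (r,kernel):
  lvl0: tbl 0x18, slot 4 ⇒ 0x40007 (P1/RW1/US1/PS0)
  lvl1: tbl 0x40, slot 17 ⇒ 0x43007 (P1/RW1/US1/PS0)
  lvl2: tbl 0x43, slot 5 ⇒ 0x46007 (P1/RW1/US1/PS0)
  lvl3: tbl 0x46, slot 3 ⇒ 0x49007 (P1/RW1/US1/PS0)
  → PA=0x49A48  (4 entries read)
#6 VA=0xA848240CCB6 (r,kernel):
  lvl0: tbl 0x18, slot 21 ⇒ 0x4C007 (P1/RW1/US1/PS0)
  lvl1: tbl 0x4C, slot 18 ⇒ 0x50007 (P1/RW1/US1/PS0)
  lvl2: tbl 0x50, slot 18 ⇒ 0x54007 (P1/RW1/US1/PS0)
  lvl3: tbl 0x54, slot 12 ⇒ 0x56007 (P1/RW1/US1/PS0)
  → PA=0x56CB6  (4 entries read)
#7 VA=0x980000002BF (r,kernel):
  lvl0: tbl 0x18, slot 19 ⇒ 0x54004 (P0/RW0/US1/PS0)
  ✗ PAGE_NOT_PRESENT  [1 reads]

Access #6 fault: NONE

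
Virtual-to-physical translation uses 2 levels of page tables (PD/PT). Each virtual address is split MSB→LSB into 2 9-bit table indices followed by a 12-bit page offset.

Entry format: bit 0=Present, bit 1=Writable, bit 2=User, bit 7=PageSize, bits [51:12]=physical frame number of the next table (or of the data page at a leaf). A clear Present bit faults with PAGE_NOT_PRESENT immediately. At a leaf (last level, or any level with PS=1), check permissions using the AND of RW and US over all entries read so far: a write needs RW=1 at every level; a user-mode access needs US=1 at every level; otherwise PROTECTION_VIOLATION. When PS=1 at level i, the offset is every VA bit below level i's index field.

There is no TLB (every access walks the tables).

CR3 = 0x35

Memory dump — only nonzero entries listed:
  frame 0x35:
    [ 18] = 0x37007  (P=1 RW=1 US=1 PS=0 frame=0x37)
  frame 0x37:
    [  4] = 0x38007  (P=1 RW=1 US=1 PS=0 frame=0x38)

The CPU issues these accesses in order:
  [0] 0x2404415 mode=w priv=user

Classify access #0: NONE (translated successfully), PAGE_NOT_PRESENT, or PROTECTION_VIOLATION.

Trace:
#0 VA=0x2404415 (w,user):
  [0] read 0x35 idx=18: raw=0x37007 flags P=1 W=1 U=1 S=0
  [1] read 0x37 idx=4: raw=0x38007 flags P=1 W=1 U=1 S=0
  ✓ 0x38415  — 2 lookups

Access #0 fault: NONE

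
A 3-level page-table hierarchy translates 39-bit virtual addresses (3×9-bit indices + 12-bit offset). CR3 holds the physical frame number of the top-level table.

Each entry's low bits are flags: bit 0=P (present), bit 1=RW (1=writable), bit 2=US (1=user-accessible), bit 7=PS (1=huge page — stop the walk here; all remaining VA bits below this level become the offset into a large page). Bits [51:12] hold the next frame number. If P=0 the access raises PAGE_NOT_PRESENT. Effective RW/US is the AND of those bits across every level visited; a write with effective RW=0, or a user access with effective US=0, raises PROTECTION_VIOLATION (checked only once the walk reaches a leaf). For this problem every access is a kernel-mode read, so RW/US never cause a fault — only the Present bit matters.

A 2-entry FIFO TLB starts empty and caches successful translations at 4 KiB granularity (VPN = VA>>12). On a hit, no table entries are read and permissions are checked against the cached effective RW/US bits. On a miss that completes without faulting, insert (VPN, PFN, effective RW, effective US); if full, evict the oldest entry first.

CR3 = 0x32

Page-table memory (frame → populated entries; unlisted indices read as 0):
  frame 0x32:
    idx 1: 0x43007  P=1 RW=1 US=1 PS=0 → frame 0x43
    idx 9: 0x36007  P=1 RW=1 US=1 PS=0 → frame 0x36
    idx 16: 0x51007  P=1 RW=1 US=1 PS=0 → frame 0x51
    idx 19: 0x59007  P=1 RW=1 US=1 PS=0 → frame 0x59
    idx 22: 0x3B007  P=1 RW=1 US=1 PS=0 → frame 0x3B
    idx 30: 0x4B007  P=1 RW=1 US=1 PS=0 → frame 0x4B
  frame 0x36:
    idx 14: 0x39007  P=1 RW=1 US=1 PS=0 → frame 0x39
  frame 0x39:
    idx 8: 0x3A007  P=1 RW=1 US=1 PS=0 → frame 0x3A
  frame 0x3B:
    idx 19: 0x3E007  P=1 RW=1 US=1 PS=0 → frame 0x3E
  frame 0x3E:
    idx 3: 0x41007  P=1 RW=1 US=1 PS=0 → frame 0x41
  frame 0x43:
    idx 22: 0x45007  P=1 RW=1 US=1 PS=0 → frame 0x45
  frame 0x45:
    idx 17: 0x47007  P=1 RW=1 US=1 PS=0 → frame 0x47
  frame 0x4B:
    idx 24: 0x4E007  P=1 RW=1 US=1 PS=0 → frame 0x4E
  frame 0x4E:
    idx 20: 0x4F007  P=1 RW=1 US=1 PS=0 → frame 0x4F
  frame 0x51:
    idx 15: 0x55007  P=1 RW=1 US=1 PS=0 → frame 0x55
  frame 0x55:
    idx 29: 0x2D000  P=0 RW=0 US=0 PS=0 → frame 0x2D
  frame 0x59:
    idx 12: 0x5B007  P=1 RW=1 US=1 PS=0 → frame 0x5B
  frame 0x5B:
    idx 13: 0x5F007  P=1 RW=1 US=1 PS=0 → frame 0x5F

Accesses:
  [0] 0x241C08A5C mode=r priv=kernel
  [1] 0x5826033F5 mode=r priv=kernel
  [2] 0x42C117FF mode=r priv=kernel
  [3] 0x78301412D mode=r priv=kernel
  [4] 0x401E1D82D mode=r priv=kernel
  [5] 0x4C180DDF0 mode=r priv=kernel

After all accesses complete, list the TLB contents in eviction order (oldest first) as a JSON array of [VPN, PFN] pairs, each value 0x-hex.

Walk each access:
#0 VA=0x241C08A5C (r,kernel):
  lvl0: tbl 0x32, slot 9 ⇒ 0x36007 (P1/RW1/US1/PS0)
  lvl1: tbl 0x36, slot 14 ⇒ 0x39007 (P1/RW1/US1/PS0)
  lvl2: tbl 0x39, slot 8 ⇒ 0x3A007 (P1/RW1/US1/PS0)
  ✓ 0x3AA5C  — 3 lookups
#1 VA=0x5826033F5 (r,kernel):
  lvl0: tbl 0x32, slot 22 ⇒ 0x3B007 (P1/RW1/US1/PS0)
  lvl1: tbl 0x3B, slot 19 ⇒ 0x3E007 (P1/RW1/US1/PS0)
  lvl2: tbl 0x3E, slot 3 ⇒ 0x41007 (P1/RW1/US1/PS0)
  ✓ 0x413F5  — 3 lookups
#2 VA=0x42C117FF (r,kernel):
  lvl0: tbl 0x32, slot 1 ⇒ 0x43007 (P1/RW1/US1/PS0)
  lvl1: tbl 0x43, slot 22 ⇒ 0x45007 (P1/RW1/US1/PS0)
  lvl2: tbl 0x45, slot 17 ⇒ 0x47007 (P1/RW1/US1/PS0)
  ✓ 0x477FF  — 3 lookups
#3 VA=0x78301412D (r,kernel):
  lvl0: tbl 0x32, slot 30 ⇒ 0x4B007 (P1/RW1/US1/PS0)
  lvl1: tbl 0x4B, slot 24 ⇒ 0x4E007 (P1/RW1/US1/PS0)
  lvl2: tbl 0x4E, slot 20 ⇒ 0x4F007 (P1/RW1/US1/PS0)
  ✓ 0x4F12D  — 3 lookups
#4 VA=0x401E1D82D (r,kernel):
  lvl0: tbl 0x32, slot 16 ⇒ 0x51007 (P1/RW1/US1/PS0)
  lvl1: tbl 0x51, slot 15 ⇒ 0x55007 (P1/RW1/US1/PS0)
  lvl2: tbl 0x55, slot 29 ⇒ 0x2D000 (P0/RW0/US0/PS0)
  ⇒ fault: PAGE_NOT_PRESENT  — 3 lookups
#5 VA=0x4C180DDF0 (r,kernel):
  lvl0: tbl 0x32, slot 19 ⇒ 0x59007 (P1/RW1/US1/PS0)
  lvl1: tbl 0x59, slot 12 ⇒ 0x5B007 (P1/RW1/US1/PS0)
  lvl2: tbl 0x5B, slot 13 ⇒ 0x5F007 (P1/RW1/US1/PS0)
  ✓ 0x5FDF0  — 3 lookups

TLB: [["0x783014", "0x4F"], ["0x4C180D", "0x5F"]]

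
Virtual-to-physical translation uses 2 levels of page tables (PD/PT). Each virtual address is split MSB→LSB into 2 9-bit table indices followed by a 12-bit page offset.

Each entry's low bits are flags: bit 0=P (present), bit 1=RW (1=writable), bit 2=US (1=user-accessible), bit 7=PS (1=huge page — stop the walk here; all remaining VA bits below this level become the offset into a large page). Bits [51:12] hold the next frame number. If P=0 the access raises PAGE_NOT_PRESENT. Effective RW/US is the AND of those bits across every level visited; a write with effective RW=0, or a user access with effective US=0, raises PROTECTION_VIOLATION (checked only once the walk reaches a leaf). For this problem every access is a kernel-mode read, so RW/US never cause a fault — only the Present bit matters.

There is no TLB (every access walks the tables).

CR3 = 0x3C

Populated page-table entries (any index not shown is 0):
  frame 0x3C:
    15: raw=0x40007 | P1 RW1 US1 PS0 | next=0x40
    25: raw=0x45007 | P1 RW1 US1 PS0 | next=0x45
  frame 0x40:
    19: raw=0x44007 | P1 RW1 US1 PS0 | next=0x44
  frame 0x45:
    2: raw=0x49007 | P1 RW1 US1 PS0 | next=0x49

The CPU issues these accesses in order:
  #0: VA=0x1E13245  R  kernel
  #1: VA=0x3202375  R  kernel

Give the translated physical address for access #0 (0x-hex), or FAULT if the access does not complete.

Walk each access:
#0 VA=0x1E13245 (r,kernel):
  L0: frame=0x3C idx=15 entry=0x40007 [P=1 RW=1 US=1 PS=0]
  L1: frame=0x40 idx=19 entry=0x44007 [P=1 RW=1 US=1 PS=0]
  ✓ 0x44245  — 2 lookups
#1 VA=0x3202375 (r,kernel):
  L0: frame=0x3C idx=25 entry=0x45007 [P=1 RW=1 US=1 PS=0]
  L1: frame=0x45 idx=2 entry=0x49007 [P=1 RW=1 US=1 PS=0]
  ✓ 0x49375  — 2 lookups

Access #0 PA: 0x44245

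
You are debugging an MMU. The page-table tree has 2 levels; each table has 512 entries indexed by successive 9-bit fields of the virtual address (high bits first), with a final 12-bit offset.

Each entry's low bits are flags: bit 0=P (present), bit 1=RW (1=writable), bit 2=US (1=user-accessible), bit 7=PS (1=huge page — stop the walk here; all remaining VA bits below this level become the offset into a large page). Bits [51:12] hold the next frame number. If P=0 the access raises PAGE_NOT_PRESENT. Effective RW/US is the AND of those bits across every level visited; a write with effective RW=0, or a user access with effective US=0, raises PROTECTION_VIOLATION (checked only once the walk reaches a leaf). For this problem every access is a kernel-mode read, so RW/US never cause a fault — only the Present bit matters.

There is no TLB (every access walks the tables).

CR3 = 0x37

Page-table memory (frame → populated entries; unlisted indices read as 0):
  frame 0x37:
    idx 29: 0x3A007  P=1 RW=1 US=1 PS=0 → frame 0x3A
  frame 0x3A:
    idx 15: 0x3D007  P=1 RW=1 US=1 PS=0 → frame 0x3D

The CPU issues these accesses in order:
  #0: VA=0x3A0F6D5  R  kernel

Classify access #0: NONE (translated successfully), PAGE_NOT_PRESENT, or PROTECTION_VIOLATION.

Walk each access:
#0 VA=0x3A0F6D5 (r,kernel):
  L0: frame=0x37 idx=29 entry=0x3A007 [P=1 RW=1 US=1 PS=0]
  L1: frame=0x3A idx=15 entry=0x3D007 [P=1 RW=1 US=1 PS=0]
  ⇒ phys 0x3D6D5  [2 reads]

Access #0 fault: NONE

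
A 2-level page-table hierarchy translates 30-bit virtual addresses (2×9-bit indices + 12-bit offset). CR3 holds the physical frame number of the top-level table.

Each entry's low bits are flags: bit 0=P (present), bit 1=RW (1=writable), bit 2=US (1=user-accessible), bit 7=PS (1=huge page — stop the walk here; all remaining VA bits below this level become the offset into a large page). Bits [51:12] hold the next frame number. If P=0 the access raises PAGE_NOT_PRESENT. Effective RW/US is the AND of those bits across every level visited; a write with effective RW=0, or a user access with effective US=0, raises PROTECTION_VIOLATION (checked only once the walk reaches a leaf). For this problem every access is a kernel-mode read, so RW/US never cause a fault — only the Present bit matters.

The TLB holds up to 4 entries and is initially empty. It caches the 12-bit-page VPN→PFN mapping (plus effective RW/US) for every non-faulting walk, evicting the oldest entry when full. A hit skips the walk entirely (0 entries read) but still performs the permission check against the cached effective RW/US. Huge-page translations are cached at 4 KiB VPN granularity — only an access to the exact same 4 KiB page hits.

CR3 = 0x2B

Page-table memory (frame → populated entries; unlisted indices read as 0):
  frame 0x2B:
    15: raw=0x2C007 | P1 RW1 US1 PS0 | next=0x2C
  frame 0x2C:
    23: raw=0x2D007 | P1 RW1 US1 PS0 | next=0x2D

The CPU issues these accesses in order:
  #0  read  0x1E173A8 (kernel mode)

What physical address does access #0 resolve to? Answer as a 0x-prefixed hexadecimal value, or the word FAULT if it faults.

Per-access translation:
#0 VA=0x1E173A8 (r,kernel):
  L0 @0x2B[15] → 0x2C007  P=1,RW=1,US=1,PS=0
  L1 @0x2C[23] → 0x2D007  P=1,RW=1,US=1,PS=0
  ✓ 0x2D3A8  — 2 lookups

Access #0 PA: 0x2D3A8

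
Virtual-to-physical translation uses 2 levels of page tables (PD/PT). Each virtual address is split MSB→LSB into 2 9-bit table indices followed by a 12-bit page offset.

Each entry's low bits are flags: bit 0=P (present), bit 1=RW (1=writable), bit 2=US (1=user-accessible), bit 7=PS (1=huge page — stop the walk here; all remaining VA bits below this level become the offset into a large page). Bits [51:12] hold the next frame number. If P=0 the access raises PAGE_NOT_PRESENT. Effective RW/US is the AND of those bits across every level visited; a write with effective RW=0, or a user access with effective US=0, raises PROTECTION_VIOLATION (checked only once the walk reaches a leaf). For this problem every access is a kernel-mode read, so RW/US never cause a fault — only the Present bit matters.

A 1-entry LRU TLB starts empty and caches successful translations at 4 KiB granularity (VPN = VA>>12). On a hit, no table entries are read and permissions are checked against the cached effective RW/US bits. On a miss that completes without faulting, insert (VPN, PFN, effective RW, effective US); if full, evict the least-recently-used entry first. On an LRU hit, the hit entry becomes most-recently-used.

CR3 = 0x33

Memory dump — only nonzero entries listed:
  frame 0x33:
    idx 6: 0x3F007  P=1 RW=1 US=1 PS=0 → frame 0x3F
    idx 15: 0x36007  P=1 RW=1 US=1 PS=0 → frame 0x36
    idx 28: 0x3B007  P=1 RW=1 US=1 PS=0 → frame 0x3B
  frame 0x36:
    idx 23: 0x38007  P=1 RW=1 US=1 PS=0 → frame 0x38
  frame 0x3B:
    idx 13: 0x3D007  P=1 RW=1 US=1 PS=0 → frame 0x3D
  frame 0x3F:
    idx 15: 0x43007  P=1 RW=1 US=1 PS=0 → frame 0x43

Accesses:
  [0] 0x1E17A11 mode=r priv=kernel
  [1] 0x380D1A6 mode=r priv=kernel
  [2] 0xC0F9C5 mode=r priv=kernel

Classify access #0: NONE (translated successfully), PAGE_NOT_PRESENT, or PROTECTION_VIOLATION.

Trace:
#0 VA=0x1E17A11 (r,kernel):
  lvl0: tbl 0x33, slot 15 ⇒ 0x36007 (P1/RW1/US1/PS0)
  lvl1: tbl 0x36, slot 23 ⇒ 0x38007 (P1/RW1/US1/PS0)
  → PA=0x38A11  (2 entries read)
#1 VA=0x380D1A6 (r,kernel):
  lvl0: tbl 0x33, slot 28 ⇒ 0x3B007 (P1/RW1/US1/PS0)
  lvl1: tbl 0x3B, slot 13 ⇒ 0x3D007 (P1/RW1/US1/PS0)
  → PA=0x3D1A6  (2 entries read)
#2 VA=0xC0F9C5 (r,kernel):
  lvl0: tbl 0x33, slot 6 ⇒ 0x3F007 (P1/RW1/US1/PS0)
  lvl1: tbl 0x3F, slot 15 ⇒ 0x43007 (P1/RW1/US1/PS0)
  → PA=0x439C5  (2 entries read)

Access #0 fault: NONE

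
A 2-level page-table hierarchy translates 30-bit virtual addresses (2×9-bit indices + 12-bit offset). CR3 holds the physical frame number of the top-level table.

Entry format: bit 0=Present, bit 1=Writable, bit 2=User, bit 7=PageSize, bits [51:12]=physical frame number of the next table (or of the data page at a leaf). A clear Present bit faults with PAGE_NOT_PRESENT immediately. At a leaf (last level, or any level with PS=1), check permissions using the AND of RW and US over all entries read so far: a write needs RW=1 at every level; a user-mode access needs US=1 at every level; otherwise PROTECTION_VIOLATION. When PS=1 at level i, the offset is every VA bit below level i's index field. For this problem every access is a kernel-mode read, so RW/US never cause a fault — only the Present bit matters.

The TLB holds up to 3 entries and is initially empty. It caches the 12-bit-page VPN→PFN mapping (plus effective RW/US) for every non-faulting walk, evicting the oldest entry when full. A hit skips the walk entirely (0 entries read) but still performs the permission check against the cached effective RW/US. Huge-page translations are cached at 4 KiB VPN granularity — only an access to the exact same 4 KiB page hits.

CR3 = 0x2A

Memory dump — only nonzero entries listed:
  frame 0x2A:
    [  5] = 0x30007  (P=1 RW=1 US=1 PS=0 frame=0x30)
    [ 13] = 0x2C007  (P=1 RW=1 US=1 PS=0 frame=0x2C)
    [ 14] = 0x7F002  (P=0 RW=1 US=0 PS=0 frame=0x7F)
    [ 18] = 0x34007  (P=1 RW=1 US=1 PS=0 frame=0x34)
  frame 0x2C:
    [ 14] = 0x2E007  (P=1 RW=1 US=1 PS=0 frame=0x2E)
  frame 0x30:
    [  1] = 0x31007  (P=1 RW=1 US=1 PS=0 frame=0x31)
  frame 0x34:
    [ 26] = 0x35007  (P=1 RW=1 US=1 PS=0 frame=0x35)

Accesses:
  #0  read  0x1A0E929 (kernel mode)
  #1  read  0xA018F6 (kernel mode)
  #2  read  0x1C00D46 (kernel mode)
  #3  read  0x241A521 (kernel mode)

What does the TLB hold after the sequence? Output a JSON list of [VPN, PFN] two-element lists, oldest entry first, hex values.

Trace:
#0 VA=0x1A0E929 (r,kernel):
  lvl0: tbl 0x2A, slot 13 ⇒ 0x2C007 (P1/RW1/US1/PS0)
  lvl1: tbl 0x2C, slot 14 ⇒ 0x2E007 (P1/RW1/US1/PS0)
  ⇒ phys 0x2E929  [2 reads]
#1 VA=0xA018F6 (r,kernel):
  lvl0: tbl 0x2A, slot 5 ⇒ 0x30007 (P1/RW1/US1/PS0)
  lvl1: tbl 0x30, slot 1 ⇒ 0x31007 (P1/RW1/US1/PS0)
  ⇒ phys 0x318F6  [2 reads]
#2 VA=0x1C00D46 (r,kernel):
  lvl0: tbl 0x2A, slot 14 ⇒ 0x7F002 (P0/RW1/US0/PS0)
  ✗ PAGE_NOT_PRESENT  [1 reads]
#3 VA=0x241A521 (r,kernel):
  lvl0: tbl 0x2A, slot 18 ⇒ 0x34007 (P1/RW1/US1/PS0)
  lvl1: tbl 0x34, slot 26 ⇒ 0x35007 (P1/RW1/US1/PS0)
  ⇒ phys 0x35521  [2 reads]

TLB: [["0x1A0E", "0x2E"], ["0xA01", "0x31"], ["0x241A", "0x35"]]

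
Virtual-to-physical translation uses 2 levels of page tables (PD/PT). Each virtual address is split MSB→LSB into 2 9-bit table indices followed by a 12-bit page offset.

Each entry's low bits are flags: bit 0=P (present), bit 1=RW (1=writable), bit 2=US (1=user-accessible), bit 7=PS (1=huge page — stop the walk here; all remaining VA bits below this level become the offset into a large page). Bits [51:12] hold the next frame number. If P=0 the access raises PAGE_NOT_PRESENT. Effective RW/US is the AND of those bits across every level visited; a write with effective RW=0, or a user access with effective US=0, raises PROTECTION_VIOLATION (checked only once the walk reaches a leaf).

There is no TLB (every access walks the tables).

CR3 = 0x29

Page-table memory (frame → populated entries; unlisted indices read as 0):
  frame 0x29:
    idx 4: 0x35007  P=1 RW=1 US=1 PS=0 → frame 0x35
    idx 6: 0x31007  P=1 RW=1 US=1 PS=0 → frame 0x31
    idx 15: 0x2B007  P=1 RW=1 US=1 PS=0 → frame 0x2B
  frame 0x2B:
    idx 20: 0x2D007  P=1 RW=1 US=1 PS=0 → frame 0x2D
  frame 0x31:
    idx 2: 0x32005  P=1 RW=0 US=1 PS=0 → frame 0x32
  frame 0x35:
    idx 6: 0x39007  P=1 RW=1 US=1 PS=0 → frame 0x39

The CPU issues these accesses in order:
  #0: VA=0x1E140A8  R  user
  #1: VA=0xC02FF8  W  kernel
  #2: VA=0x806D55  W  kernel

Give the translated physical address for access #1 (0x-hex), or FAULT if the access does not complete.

Trace:
#0 VA=0x1E140A8 (r,user):
  L0: frame=0x29 idx=15 entry=0x2B007 [P=1 RW=1 US=1 PS=0]
  L1: frame=0x2B idx=20 entry=0x2D007 [P=1 RW=1 US=1 PS=0]
  → PA=0x2D0A8  (2 entries read)
#1 VA=0xC02FF8 (w,kernel):
  L0: frame=0x29 idx=6 entry=0x31007 [P=1 RW=1 US=1 PS=0]
  L1: frame=0x31 idx=2 entry=0x32005 [P=1 RW=0 US=1 PS=0]
  ✗ PROTECTION_VIOLATION  [2 reads]
#2 VA=0x806D55 (w,kernel):
  L0: frame=0x29 idx=4 entry=0x35007 [P=1 RW=1 US=1 PS=0]
  L1: frame=0x35 idx=6 entry=0x39007 [P=1 RW=1 US=1 PS=0]
  → PA=0x39D55  (2 entries read)

Access #1 PA: FAULT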